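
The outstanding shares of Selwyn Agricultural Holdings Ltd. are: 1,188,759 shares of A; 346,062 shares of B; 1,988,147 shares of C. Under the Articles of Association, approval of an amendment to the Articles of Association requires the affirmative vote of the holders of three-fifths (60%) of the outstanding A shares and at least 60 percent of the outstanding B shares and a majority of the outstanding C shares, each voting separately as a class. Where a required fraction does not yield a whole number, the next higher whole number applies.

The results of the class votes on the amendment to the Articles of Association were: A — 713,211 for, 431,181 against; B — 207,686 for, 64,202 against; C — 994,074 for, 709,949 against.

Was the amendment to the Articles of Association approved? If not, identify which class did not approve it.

A: 3/5 of 1188759 = 713255.40, rounded up to 713256; 713,256 required, 713,211 in favor — not approved.
B: 3/5 of 346062 = 207637.20, rounded up to 207638; 207,638 required, 207,686 in favor — approved.
C: a majority of 1988147 is 994074; 994,074 required, 994,074 in favor — approved.

Not approved — the A shares did not give the required vote.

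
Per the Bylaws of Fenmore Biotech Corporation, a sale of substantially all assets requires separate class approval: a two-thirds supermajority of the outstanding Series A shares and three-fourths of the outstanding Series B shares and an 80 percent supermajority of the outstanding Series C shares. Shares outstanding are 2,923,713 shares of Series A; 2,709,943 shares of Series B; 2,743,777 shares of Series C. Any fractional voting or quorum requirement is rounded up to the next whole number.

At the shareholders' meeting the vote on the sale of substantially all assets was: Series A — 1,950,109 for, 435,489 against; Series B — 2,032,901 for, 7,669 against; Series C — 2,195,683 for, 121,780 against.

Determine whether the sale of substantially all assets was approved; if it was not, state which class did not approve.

Approved — every class gave the required vote.

Series A: 2/3 of 2923713 = 1949142; 1,949,142 required, 1,950,109 in favor — approved.
Series B: 3/4 of 2709943 = 2032457.25, rounded up to 2032458; 2,032,458 required, 2,032,901 in favor — approved.
Series C: 4/5 of 2743777 = 2195021.60, rounded up to 2195022; 2,195,022 required, 2,195,683 in favor — approved.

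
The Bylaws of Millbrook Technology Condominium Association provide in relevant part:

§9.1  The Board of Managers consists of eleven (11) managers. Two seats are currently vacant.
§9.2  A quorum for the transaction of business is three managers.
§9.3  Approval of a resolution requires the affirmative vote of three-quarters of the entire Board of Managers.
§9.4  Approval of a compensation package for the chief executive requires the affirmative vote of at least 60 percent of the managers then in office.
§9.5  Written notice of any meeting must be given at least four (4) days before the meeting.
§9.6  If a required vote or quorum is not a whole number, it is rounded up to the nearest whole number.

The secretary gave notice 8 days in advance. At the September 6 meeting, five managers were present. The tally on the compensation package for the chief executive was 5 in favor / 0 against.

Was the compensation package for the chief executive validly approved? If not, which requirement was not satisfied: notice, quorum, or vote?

Notice: 8 days given; 4 required (8 ≥ 4). Satisfied.
Quorum: 5 present; quorum is 3. Satisfied.
Vote: the compensation package for the chief executive requires three-fifths of the managers then in office (9). 3/5 of 9 = 5.40, rounded up to 6, so 6 affirmative votes are needed; 5 voted in favor. Not satisfied.

Invalid — vote requirement not satisfied.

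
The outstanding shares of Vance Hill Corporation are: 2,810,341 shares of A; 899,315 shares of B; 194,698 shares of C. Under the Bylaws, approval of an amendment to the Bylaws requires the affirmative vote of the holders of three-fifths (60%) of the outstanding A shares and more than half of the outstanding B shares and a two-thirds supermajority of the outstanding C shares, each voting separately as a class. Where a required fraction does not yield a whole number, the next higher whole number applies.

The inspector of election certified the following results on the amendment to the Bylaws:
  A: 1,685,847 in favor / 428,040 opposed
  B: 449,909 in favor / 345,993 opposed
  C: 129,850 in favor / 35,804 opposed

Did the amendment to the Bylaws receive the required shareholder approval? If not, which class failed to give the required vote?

A: 3/5 of 2810341 = 1686204.60, rounded up to 1686205; 1,686,205 required, 1,685,847 in favor — not approved.
B: a majority of 899315 is 449658; 449,658 required, 449,909 in favor — approved.
C: 2/3 of 194698 = 129798.67, rounded up to 129799; 129,799 required, 129,850 in favor — approved.

Not approved — the A shares did not give the required vote.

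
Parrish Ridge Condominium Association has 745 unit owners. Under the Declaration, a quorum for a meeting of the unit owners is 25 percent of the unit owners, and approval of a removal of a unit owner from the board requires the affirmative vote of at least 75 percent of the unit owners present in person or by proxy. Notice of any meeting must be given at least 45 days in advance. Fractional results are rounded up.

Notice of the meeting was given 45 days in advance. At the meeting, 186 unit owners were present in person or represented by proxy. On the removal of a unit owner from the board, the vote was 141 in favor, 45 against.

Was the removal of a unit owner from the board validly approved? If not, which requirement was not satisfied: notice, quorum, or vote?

Notice: 45 days given; 45 required. Satisfied.
Quorum: 25% of 745 = 186.25, rounded up to 187; 186 present. Not satisfied.
Vote: requires three-fourths of those present (186); 3/4 of 186 = 139.50, rounded up to 140, so 140 needed; 141 in favor. Satisfied.

Invalid — quorum requirement not satisfied.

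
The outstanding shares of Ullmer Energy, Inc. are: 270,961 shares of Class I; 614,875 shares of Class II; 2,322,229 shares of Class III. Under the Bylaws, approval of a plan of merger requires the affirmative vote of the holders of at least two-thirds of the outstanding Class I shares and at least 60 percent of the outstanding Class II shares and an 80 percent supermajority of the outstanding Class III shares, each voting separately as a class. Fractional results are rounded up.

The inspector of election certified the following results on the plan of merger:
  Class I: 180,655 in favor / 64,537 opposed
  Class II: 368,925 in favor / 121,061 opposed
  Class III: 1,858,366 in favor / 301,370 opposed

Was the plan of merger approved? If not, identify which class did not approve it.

Approved — every class gave the required vote.

Class I: 2/3 of 270961 = 180640.67, rounded up to 180641; 180,641 required, 180,655 in favor — approved.
Class II: 3/5 of 614875 = 368925; 368,925 required, 368,925 in favor — approved.
Class III: 4/5 of 2322229 = 1857783.20, rounded up to 1857784; 1,857,784 required, 1,858,366 in favor — approved.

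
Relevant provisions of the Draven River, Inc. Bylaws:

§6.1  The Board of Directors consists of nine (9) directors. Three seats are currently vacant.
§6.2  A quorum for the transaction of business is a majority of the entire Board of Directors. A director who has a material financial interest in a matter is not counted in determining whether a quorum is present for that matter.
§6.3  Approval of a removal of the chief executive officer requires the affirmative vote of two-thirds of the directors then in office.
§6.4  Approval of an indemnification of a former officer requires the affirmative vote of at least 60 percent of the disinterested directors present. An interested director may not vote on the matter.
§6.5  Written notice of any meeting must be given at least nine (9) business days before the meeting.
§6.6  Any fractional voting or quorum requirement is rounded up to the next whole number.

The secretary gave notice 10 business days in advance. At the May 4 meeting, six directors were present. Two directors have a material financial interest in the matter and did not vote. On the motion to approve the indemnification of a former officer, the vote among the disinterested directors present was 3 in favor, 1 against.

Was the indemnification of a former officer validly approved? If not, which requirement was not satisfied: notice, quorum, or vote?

Invalid — quorum requirement not satisfied.

Notice: 10 business days given; 9 required (10 ≥ 9). Satisfied.
Quorum: 6 present, but the 2 interested directors do not count, leaving 4. Quorum is 5. Not satisfied.
Vote: the indemnification of a former officer requires three-fifths of the disinterested directors present (6 − 2 = 4). 3/5 of 4 = 2.40, rounded up to 3, so 3 affirmative votes are needed; 3 voted in favor. Satisfied. (Moot — without a quorum no business can be validly transacted.)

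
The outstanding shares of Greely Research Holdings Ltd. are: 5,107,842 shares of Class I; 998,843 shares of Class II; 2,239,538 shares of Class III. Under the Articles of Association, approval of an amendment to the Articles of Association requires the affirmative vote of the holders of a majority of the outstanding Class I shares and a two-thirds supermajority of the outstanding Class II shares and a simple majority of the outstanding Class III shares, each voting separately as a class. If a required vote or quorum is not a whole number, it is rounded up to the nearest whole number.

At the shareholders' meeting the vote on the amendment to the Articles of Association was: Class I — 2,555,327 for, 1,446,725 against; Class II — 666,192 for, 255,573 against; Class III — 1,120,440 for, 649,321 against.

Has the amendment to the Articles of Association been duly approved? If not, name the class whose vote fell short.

Approved — every class gave the required vote.

Class I: a majority of 5107842 is 2553922; 2,553,922 required, 2,555,327 in favor — approved.
Class II: 2/3 of 998843 = 665895.33, rounded up to 665896; 665,896 required, 666,192 in favor — approved.
Class III: a majority of 2239538 is 1119770; 1,119,770 required, 1,120,440 in favor — approved.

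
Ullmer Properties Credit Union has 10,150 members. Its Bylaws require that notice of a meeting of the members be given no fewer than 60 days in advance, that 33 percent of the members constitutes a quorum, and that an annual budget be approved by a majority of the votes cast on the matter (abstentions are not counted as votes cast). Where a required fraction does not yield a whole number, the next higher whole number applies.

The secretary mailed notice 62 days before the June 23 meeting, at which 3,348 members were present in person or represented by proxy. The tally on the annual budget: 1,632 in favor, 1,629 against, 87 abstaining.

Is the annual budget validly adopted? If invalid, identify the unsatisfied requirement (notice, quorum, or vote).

Notice: 62 days given; 60 required. Satisfied.
Quorum: 33% of 10,150 = 3,349.50, rounded up to 3,350; 3,348 present. Not satisfied.
Vote: requires a majority of the votes cast (3,348 − 87 abstaining = 3,261); a majority of 3261 is 1631, so 1,631 needed; 1,632 in favor. Satisfied.

Invalid — quorum requirement not satisfied.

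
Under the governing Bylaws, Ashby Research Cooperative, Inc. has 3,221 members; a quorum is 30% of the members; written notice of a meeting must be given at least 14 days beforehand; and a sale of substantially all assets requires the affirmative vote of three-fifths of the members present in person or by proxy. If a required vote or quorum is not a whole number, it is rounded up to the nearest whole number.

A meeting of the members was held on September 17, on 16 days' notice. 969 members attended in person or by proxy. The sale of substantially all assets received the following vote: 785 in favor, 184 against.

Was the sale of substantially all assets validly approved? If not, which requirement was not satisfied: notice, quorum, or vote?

Valid — all requirements satisfied.

Notice: 16 days given; 14 required. Satisfied.
Quorum: 30% of 3,221 = 966.30, rounded up to 967; 969 present. Satisfied.
Vote: requires three-fifths of those present (969); 3/5 of 969 = 581.40, rounded up to 582, so 582 needed; 785 in favor. Satisfied.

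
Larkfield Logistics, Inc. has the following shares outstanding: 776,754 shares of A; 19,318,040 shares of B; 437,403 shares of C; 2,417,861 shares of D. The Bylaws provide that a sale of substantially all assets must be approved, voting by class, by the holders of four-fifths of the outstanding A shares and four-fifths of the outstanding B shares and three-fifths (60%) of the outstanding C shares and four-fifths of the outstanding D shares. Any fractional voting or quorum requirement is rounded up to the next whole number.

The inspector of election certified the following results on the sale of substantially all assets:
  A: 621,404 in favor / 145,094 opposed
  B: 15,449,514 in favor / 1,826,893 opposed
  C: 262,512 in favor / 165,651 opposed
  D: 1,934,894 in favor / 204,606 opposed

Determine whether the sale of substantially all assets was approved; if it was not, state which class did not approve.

A: 4/5 of 776754 = 621403.20, rounded up to 621404; 621,404 required, 621,404 in favor — approved.
B: 4/5 of 19318040 = 15454432; 15,454,432 required, 15,449,514 in favor — not approved.
C: 3/5 of 437403 = 262441.80, rounded up to 262442; 262,442 required, 262,512 in favor — approved.
D: 4/5 of 2417861 = 1934288.80, rounded up to 1934289; 1,934,289 required, 1,934,894 in favor — approved.

Not approved — the B shares did not give the required vote.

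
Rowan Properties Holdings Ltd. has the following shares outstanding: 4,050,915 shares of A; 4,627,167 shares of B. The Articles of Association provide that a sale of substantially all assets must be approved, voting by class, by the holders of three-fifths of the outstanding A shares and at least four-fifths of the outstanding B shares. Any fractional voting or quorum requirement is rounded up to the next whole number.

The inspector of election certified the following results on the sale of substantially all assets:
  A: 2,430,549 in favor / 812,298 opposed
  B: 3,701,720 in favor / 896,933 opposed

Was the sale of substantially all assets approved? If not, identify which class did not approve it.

Not approved — the B shares did not give the required vote.

A: 3/5 of 4050915 = 2430549; 2,430,549 required, 2,430,549 in favor — approved.
B: 4/5 of 4627167 = 3701733.60, rounded up to 3701734; 3,701,734 required, 3,701,720 in favor — not approved.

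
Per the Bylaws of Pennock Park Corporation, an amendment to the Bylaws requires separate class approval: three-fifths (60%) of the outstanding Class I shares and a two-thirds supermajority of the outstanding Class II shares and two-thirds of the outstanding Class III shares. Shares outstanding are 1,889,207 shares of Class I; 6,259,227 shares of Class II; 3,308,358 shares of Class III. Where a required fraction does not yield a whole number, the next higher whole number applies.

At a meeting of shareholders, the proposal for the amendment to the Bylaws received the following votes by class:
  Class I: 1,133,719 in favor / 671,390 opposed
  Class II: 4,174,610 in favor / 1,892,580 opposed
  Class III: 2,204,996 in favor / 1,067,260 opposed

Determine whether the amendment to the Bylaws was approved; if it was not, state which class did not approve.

Class I: 3/5 of 1889207 = 1133524.20, rounded up to 1133525; 1,133,525 required, 1,133,719 in favor — approved.
Class II: 2/3 of 6259227 = 4172818; 4,172,818 required, 4,174,610 in favor — approved.
Class III: 2/3 of 3308358 = 2205572; 2,205,572 required, 2,204,996 in favor — not approved.

Not approved — the Class III shares did not give the required vote.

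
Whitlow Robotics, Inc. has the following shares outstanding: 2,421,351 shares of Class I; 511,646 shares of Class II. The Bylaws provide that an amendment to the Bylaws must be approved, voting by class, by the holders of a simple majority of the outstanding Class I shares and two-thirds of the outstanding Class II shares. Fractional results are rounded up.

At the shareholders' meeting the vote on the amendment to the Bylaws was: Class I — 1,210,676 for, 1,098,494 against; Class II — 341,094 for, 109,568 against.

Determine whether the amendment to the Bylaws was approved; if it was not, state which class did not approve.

Not approved — the Class II shares did not give the required vote.

Class I: a majority of 2421351 is 1210676; 1,210,676 required, 1,210,676 in favor — approved.
Class II: 2/3 of 511646 = 341097.33, rounded up to 341098; 341,098 required, 341,094 in favor — not approved.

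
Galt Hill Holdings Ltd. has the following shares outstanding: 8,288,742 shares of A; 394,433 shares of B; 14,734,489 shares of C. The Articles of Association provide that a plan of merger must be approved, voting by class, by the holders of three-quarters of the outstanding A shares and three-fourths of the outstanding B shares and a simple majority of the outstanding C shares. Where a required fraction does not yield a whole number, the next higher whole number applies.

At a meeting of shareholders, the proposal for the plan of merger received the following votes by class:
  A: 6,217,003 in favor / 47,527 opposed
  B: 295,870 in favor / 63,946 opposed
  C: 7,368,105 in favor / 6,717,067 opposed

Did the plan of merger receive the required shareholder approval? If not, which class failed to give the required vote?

Approved — every class gave the required vote.

A: 3/4 of 8288742 = 6216556.50, rounded up to 6216557; 6,216,557 required, 6,217,003 in favor — approved.
B: 3/4 of 394433 = 295824.75, rounded up to 295825; 295,825 required, 295,870 in favor — approved.
C: a majority of 14734489 is 7367245; 7,367,245 required, 7,368,105 in favor — approved.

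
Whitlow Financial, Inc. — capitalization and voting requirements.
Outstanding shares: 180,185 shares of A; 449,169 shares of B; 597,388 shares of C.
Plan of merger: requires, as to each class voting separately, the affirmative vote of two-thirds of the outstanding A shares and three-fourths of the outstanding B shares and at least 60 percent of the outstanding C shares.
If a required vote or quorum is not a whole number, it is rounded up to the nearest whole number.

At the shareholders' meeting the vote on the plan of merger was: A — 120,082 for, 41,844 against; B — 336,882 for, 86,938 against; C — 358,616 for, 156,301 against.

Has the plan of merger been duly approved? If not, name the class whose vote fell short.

Not approved — the A shares did not give the required vote.

A: 2/3 of 180185 = 120123.33, rounded up to 120124; 120,124 required, 120,082 in favor — not approved.
B: 3/4 of 449169 = 336876.75, rounded up to 336877; 336,877 required, 336,882 in favor — approved.
C: 3/5 of 597388 = 358432.80, rounded up to 358433; 358,433 required, 358,616 in favor — approved.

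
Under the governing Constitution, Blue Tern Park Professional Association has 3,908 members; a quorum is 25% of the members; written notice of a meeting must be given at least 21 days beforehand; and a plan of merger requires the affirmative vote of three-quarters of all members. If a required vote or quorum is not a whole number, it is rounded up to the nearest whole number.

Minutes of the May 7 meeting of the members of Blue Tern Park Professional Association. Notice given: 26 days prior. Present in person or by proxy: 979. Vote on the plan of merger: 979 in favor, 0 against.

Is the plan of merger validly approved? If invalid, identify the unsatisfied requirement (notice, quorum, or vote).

Invalid — vote requirement not satisfied.

Notice: 26 days given; 21 required. Satisfied.
Quorum: 25% of 3,908 = 977; 979 present. Satisfied.
Vote: requires three-fourths of all members (3,908); 3/4 of 3908 = 2931, so 2,931 needed; 979 in favor. Not satisfied.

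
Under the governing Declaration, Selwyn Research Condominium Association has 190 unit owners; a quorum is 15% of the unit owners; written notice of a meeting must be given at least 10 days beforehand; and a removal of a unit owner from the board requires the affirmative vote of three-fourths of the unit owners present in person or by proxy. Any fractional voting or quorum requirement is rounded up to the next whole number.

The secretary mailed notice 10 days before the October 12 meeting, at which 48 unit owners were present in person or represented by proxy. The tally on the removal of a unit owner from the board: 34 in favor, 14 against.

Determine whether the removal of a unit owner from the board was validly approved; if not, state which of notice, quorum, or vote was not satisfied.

Invalid — vote requirement not satisfied.

Notice: 10 days given; 10 required. Satisfied.
Quorum: 15% of 190 = 28.50, rounded up to 29; 48 present. Satisfied.
Vote: requires three-fourths of those present (48); 3/4 of 48 = 36, so 36 needed; 34 in favor. Not satisfied.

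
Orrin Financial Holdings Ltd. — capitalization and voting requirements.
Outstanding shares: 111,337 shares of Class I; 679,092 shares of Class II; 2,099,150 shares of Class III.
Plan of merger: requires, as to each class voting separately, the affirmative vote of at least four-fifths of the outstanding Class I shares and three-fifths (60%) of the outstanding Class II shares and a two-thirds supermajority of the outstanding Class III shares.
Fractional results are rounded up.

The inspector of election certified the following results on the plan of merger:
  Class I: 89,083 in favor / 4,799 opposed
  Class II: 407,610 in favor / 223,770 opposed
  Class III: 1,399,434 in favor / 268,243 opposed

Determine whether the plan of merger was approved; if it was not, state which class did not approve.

Approved — every class gave the required vote.

Class I: 4/5 of 111337 = 89069.60, rounded up to 89070; 89,070 required, 89,083 in favor — approved.
Class II: 3/5 of 679092 = 407455.20, rounded up to 407456; 407,456 required, 407,610 in favor — approved.
Class III: 2/3 of 2099150 = 1399433.33, rounded up to 1399434; 1,399,434 required, 1,399,434 in favor — approved.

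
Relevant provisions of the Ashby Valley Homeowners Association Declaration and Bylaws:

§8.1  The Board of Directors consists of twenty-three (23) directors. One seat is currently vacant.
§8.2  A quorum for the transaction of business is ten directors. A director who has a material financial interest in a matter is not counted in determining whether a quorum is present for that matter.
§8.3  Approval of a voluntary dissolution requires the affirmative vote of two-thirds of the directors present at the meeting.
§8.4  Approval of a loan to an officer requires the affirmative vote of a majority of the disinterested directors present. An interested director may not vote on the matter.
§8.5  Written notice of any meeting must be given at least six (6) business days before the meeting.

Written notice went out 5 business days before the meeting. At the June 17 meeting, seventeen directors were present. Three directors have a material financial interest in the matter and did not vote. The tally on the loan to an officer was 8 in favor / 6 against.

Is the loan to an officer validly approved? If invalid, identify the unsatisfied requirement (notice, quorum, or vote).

Invalid — notice requirement not satisfied.

Notice: 5 business days given; 6 required (5 < 6). Not satisfied.
Quorum: 17 present, but the 3 interested directors do not count, leaving 14. Quorum is 10. Satisfied.
Vote: the loan to an officer requires a majority of the disinterested directors present (17 − 3 = 14). A majority of 14 is 8, so 8 affirmative votes are needed; 8 voted in favor. Satisfied.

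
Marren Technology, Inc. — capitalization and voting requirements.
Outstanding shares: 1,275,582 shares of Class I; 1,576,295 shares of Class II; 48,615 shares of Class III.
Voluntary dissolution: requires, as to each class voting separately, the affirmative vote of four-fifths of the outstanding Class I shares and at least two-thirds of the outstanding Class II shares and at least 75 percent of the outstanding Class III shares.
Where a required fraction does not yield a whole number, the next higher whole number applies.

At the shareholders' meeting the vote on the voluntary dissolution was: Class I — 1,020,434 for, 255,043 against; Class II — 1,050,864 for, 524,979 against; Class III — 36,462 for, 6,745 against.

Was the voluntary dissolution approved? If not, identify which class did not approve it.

Class I: 4/5 of 1275582 = 1020465.60, rounded up to 1020466; 1,020,466 required, 1,020,434 in favor — not approved.
Class II: 2/3 of 1576295 = 1050863.33, rounded up to 1050864; 1,050,864 required, 1,050,864 in favor — approved.
Class III: 3/4 of 48615 = 36461.25, rounded up to 36462; 36,462 required, 36,462 in favor — approved.

Not approved — the Class I shares did not give the required vote.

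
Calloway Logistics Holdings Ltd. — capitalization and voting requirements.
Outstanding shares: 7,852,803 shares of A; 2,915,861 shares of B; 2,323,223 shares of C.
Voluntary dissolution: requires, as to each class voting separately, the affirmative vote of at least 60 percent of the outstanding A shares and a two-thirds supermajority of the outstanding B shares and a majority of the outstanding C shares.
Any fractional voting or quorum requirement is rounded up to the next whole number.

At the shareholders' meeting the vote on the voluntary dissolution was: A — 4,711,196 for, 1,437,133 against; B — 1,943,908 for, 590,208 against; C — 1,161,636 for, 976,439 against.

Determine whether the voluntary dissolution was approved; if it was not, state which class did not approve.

A: 3/5 of 7852803 = 4711681.80, rounded up to 4711682; 4,711,682 required, 4,711,196 in favor — not approved.
B: 2/3 of 2915861 = 1943907.33, rounded up to 1943908; 1,943,908 required, 1,943,908 in favor — approved.
C: a majority of 2323223 is 1161612; 1,161,612 required, 1,161,636 in favor — approved.

Not approved — the A shares did not give the required vote.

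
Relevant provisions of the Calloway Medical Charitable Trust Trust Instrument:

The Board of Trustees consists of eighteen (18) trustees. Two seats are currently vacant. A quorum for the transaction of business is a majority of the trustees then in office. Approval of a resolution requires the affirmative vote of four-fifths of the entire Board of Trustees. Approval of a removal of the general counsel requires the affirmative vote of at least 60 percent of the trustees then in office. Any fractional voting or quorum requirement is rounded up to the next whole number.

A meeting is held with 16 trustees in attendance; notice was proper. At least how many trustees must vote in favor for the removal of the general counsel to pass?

The removal of the general counsel requires three-fifths of the trustees then in office (16).
3/5 of 16 = 9.60, rounded up to 10.

10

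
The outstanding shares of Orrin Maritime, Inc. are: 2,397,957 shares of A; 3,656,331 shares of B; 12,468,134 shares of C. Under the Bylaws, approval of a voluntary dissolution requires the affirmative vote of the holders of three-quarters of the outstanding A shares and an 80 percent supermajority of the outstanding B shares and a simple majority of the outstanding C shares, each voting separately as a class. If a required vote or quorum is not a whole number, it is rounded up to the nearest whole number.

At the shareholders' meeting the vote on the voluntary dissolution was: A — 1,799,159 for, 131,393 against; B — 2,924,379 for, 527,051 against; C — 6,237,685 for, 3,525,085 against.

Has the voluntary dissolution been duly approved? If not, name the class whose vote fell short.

A: 3/4 of 2397957 = 1798467.75, rounded up to 1798468; 1,798,468 required, 1,799,159 in favor — approved.
B: 4/5 of 3656331 = 2925064.80, rounded up to 2925065; 2,925,065 required, 2,924,379 in favor — not approved.
C: a majority of 12468134 is 6234068; 6,234,068 required, 6,237,685 in favor — approved.

Not approved — the B shares did not give the required vote.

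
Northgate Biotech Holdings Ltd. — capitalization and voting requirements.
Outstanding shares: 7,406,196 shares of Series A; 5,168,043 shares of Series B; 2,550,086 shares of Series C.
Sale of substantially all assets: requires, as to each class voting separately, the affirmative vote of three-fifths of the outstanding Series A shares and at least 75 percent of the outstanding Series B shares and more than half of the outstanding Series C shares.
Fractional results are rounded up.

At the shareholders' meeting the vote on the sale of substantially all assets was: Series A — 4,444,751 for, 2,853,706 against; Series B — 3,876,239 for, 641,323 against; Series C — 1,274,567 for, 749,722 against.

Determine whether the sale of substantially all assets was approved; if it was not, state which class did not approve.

Not approved — the Series C shares did not give the required vote.

Series A: 3/5 of 7406196 = 4443717.60, rounded up to 4443718; 4,443,718 required, 4,444,751 in favor — approved.
Series B: 3/4 of 5168043 = 3876032.25, rounded up to 3876033; 3,876,033 required, 3,876,239 in favor — approved.
Series C: a majority of 2550086 is 1275044; 1,275,044 required, 1,274,567 in favor — not approved.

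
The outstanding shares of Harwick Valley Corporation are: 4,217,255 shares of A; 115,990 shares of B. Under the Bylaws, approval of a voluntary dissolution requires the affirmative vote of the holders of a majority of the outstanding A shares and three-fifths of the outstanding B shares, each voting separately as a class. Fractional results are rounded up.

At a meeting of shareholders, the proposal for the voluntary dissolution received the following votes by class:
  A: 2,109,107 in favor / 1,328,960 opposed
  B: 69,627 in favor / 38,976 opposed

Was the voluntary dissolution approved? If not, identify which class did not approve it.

Approved — every class gave the required vote.

A: a majority of 4217255 is 2108628; 2,108,628 required, 2,109,107 in favor — approved.
B: 3/5 of 115990 = 69594; 69,594 required, 69,627 in favor — approved.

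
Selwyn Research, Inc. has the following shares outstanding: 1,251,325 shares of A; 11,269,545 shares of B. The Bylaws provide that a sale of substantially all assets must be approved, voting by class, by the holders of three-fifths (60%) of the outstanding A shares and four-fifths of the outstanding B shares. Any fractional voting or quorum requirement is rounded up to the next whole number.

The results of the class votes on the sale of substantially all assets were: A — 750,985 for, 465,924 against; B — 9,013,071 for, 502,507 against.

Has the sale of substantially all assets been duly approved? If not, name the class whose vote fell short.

Not approved — the B shares did not give the required vote.

A: 3/5 of 1251325 = 750795; 750,795 required, 750,985 in favor — approved.
B: 4/5 of 11269545 = 9015636; 9,015,636 required, 9,013,071 in favor — not approved.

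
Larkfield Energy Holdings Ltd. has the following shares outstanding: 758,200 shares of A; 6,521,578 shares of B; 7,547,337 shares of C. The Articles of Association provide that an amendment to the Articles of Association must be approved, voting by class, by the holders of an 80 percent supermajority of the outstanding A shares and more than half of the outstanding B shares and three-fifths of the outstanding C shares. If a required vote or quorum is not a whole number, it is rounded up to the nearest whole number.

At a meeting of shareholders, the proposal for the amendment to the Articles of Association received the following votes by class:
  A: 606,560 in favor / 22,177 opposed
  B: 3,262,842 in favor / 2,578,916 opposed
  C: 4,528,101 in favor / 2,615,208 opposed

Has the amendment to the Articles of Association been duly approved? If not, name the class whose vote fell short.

A: 4/5 of 758200 = 606560; 606,560 required, 606,560 in favor — approved.
B: a majority of 6521578 is 3260790; 3,260,790 required, 3,262,842 in favor — approved.
C: 3/5 of 7547337 = 4528402.20, rounded up to 4528403; 4,528,403 required, 4,528,101 in favor — not approved.

Not approved — the C shares did not give the required vote.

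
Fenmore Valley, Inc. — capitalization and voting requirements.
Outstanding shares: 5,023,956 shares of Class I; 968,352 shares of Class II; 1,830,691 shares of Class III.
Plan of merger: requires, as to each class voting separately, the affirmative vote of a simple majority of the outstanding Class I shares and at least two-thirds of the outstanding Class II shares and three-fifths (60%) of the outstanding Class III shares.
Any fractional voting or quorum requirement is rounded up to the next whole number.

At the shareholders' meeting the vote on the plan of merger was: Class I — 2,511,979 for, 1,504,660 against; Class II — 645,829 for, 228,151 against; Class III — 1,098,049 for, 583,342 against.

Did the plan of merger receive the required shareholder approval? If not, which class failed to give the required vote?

Class I: a majority of 5023956 is 2511979; 2,511,979 required, 2,511,979 in favor — approved.
Class II: 2/3 of 968352 = 645568; 645,568 required, 645,829 in favor — approved.
Class III: 3/5 of 1830691 = 1098414.60, rounded up to 1098415; 1,098,415 required, 1,098,049 in favor — not approved.

Not approved — the Class III shares did not give the required vote.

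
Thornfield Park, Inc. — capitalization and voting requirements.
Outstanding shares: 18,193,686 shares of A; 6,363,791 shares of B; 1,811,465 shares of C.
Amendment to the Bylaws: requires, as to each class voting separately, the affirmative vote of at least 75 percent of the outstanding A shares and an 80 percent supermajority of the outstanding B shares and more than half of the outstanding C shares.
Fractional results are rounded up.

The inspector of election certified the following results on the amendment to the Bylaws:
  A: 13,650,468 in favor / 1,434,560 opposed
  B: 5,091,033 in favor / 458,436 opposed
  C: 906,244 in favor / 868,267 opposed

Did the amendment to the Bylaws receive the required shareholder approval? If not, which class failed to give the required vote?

A: 3/4 of 18193686 = 13645264.50, rounded up to 13645265; 13,645,265 required, 13,650,468 in favor — approved.
B: 4/5 of 6363791 = 5091032.80, rounded up to 5091033; 5,091,033 required, 5,091,033 in favor — approved.
C: a majority of 1811465 is 905733; 905,733 required, 906,244 in favor — approved.

Approved — every class gave the required vote.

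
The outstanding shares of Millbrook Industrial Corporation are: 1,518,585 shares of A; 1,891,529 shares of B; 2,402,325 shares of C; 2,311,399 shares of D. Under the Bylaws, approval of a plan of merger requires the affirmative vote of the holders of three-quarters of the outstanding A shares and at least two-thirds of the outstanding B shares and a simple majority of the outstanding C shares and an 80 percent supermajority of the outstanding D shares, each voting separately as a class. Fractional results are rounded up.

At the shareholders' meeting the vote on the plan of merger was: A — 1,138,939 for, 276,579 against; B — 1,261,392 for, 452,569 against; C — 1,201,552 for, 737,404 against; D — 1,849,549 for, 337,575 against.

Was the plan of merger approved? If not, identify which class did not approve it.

A: 3/4 of 1518585 = 1138938.75, rounded up to 1138939; 1,138,939 required, 1,138,939 in favor — approved.
B: 2/3 of 1891529 = 1261019.33, rounded up to 1261020; 1,261,020 required, 1,261,392 in favor — approved.
C: a majority of 2402325 is 1201163; 1,201,163 required, 1,201,552 in favor — approved.
D: 4/5 of 2311399 = 1849119.20, rounded up to 1849120; 1,849,120 required, 1,849,549 in favor — approved.

Approved — every class gave the required vote.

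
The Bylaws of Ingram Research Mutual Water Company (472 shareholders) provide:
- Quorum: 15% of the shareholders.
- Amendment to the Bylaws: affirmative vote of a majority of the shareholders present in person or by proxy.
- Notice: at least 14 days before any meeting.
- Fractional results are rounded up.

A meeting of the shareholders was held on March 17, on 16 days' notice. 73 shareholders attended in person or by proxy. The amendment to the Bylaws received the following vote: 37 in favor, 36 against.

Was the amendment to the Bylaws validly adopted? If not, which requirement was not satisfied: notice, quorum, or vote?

Notice: 16 days given; 14 required. Satisfied.
Quorum: 15% of 472 = 70.80, rounded up to 71; 73 present. Satisfied.
Vote: requires a majority of those present (73); a majority of 73 is 37, so 37 needed; 37 in favor. Satisfied.

Valid — all requirements satisfied.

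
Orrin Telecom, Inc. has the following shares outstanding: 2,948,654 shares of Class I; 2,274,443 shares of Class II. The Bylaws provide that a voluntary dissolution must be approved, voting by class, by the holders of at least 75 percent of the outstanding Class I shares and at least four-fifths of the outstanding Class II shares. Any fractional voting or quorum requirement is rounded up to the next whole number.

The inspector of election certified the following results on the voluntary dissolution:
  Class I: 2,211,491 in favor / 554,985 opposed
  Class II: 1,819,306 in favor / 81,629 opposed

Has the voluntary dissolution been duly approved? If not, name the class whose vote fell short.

Class I: 3/4 of 2948654 = 2211490.50, rounded up to 2211491; 2,211,491 required, 2,211,491 in favor — approved.
Class II: 4/5 of 2274443 = 1819554.40, rounded up to 1819555; 1,819,555 required, 1,819,306 in favor — not approved.

Not approved — the Class II shares did not give the required vote.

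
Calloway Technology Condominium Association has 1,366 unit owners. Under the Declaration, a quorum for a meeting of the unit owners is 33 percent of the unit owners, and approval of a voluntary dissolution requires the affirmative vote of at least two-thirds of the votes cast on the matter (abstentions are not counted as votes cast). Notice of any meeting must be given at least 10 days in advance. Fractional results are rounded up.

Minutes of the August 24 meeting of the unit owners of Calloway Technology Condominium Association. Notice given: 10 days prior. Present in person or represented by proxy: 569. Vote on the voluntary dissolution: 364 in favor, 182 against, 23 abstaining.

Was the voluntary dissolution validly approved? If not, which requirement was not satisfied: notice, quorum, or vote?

Notice: 10 days given; 10 required. Satisfied.
Quorum: 33% of 1,366 = 450.78, rounded up to 451; 569 present. Satisfied.
Vote: requires two-thirds of the votes cast (569 − 23 abstaining = 546); 2/3 of 546 = 364, so 364 needed; 364 in favor. Satisfied.

Valid — all requirements satisfied.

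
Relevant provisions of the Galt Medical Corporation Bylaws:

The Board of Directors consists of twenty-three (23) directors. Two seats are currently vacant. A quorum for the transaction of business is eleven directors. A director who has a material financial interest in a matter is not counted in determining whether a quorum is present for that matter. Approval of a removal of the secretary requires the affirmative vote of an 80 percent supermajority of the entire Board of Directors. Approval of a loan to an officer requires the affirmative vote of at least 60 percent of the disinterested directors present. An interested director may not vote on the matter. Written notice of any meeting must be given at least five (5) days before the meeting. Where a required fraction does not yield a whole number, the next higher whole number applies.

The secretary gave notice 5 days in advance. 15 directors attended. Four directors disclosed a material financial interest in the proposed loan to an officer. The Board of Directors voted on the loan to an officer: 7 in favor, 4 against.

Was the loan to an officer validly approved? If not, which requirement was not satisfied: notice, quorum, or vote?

Valid — all requirements satisfied.

Notice: 5 days given; 5 required (5 ≥ 5). Satisfied.
Quorum: 15 present, but the 4 interested directors do not count, leaving 11. Quorum is 11. Satisfied.
Vote: the loan to an officer requires three-fifths of the disinterested directors present (15 − 4 = 11). 3/5 of 11 = 6.60, rounded up to 7, so 7 affirmative votes are needed; 7 voted in favor. Satisfied.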